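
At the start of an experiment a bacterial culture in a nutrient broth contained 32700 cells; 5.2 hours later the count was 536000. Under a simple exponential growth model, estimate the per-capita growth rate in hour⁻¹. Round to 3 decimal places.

0.538 per hour

From N(t) = N₀·e^(rt): e^(r·5.2) = 536000/32700 = 16.391.
r·5.2 = ln(16.391) = 2.7968, so r = 2.7968/5.2 = 0.53784.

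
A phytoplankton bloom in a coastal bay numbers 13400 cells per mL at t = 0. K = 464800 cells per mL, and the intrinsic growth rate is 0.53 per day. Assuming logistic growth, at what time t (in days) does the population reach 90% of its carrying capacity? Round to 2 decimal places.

10.78 days

A = (K − N₀)/N₀ = (464800 − 13400)/13400 = 33.687.
Solve 464800/(1 + 33.687·e^(−0.53t)) = 418320: 1 + 33.687·e^(−0.53t) = 1.1111, so e^(−0.53t) = 0.00329838.
−0.53·t = ln(0.00329838) = -5.7143, so t = 5.7143/0.53 = 10.782.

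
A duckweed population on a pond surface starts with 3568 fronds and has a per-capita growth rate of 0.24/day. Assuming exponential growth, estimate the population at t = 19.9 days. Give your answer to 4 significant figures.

N(t) = N₀·e^(rt) = 3568 × e^(0.24×19.9) = 3568 × e^4.776.
e^4.776 ≈ 118.63, so N ≈ 3568 × 118.63 = 423268.

423300 fronds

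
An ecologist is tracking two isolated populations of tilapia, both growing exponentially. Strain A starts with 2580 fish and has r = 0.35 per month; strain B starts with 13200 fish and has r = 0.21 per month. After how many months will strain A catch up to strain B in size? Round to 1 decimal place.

11.7 months

Set 2580·e^(0.35t) = 13200·e^(0.21t).
e^((0.35 − 0.21)t) = 13200/2580 → e^(0.14·t) = 5.1163.
0.14·t = ln(5.1163) = 1.6324, so t = 1.6324/0.14 = 11.66.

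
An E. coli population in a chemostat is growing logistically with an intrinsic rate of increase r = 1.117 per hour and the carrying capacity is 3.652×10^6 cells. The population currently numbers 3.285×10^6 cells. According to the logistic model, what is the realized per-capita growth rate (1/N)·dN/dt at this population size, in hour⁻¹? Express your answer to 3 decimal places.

(1/N)·dN/dt = r(1 − N/K) = 1.117 × (1 − 3.285×10^6/3.652×10^6).
= 1.117 × 0.10049 = 0.11225.

0.112 per hour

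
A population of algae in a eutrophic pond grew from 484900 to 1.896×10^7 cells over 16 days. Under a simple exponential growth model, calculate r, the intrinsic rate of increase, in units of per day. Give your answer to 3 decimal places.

0.229 per day

From N(t) = N₀·e^(rt): e^(r·16) = 1.896×10^7/484900 = 39.101.
r·16 = ln(39.101) = 3.6661, so r = 3.6661/16 = 0.22913.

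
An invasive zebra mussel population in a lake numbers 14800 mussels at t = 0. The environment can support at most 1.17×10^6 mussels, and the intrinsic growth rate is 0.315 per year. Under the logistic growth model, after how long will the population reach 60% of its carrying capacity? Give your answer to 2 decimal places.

A = (K − N₀)/N₀ = (1.17×10^6 − 14800)/14800 = 78.054.
Solve 1.17×10^6/(1 + 78.054·e^(−0.315t)) = 702000: 1 + 78.054·e^(−0.315t) = 1.6667, so e^(−0.315t) = 0.00854109.
−0.315·t = ln(0.00854109) = -4.7629, so t = 4.7629/0.315 = 15.12.

15.12 years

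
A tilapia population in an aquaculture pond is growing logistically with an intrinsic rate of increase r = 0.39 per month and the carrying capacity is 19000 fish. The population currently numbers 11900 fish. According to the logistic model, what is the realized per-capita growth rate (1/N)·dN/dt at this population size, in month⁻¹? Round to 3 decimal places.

0.146 per month

(1/N)·dN/dt = r(1 − N/K) = 0.39 × (1 − 11900/19000).
= 0.39 × 0.37368 = 0.14574.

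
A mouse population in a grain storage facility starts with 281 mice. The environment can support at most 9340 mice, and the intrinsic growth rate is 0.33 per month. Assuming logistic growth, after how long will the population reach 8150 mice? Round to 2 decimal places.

A = (K − N₀)/N₀ = (9340 − 281)/281 = 32.238.
Solve 9340/(1 + 32.238·e^(−0.33t)) = 8150: 1 + 32.238·e^(−0.33t) = 1.146, so e^(−0.33t) = 0.00452914.
−0.33·t = ln(0.00452914) = -5.3972, so t = 5.3972/0.33 = 16.355.

16.36 months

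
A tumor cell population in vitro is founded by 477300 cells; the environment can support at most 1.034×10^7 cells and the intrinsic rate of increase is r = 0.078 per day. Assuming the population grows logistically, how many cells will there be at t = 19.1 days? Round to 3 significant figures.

1830000 cells

A = (K − N₀)/N₀ = (1.034×10^7 − 477300)/477300 = 20.664.
N(t) = K/(1 + A·e^(−rt)) = 1.034×10^7/(1 + 20.664×e^(−0.078×19.1)).
e^(−1.49) = 0.22542; denominator = 1 + 20.664×0.22542 = 5.6579.
N = 1.034×10^7/5.6579 = 1.827525×10^6.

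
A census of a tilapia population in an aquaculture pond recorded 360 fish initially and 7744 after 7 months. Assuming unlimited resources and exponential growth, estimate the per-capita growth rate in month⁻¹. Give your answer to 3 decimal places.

0.438 per month

From N(t) = N₀·e^(rt): e^(r·7) = 7744/360 = 21.511.
r·7 = ln(21.511) = 3.0686, so r = 3.0686/7 = 0.43837.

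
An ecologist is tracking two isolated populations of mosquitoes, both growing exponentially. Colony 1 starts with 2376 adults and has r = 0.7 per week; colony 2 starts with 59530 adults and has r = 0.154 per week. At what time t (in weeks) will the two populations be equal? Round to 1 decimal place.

5.9 weeks

Set 2376·e^(0.7t) = 59530·e^(0.154t).
e^((0.7 − 0.154)t) = 59530/2376 → e^(0.546·t) = 25.055.
0.546·t = ln(25.055) = 3.2211, so t = 3.2211/0.546 = 5.8994.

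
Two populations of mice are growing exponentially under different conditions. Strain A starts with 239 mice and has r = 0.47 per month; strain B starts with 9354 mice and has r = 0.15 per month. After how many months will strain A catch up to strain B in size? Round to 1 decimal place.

11.5 months

Set 239·e^(0.47t) = 9354·e^(0.15t).
e^((0.47 − 0.15)t) = 9354/239 → e^(0.32·t) = 39.138.
0.32·t = ln(39.138) = 3.6671, so t = 3.6671/0.32 = 11.46.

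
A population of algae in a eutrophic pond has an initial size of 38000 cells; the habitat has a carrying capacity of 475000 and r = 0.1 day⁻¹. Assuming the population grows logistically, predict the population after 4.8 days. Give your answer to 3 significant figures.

A = (K − N₀)/N₀ = (475000 − 38000)/38000 = 11.5.
N(t) = K/(1 + A·e^(−rt)) = 475000/(1 + 11.5×e^(−0.1×4.8)).
e^(−0.48) = 0.61878; denominator = 1 + 11.5×0.61878 = 8.116.
N = 475000/8.116 = 58526.3.

58500 cells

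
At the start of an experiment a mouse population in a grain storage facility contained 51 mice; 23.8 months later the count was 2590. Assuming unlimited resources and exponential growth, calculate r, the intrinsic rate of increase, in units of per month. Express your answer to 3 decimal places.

From N(t) = N₀·e^(rt): e^(r·23.8) = 2590/51 = 50.784.
r·23.8 = ln(50.784) = 3.9276, so r = 3.9276/23.8 = 0.16502.

0.165 per month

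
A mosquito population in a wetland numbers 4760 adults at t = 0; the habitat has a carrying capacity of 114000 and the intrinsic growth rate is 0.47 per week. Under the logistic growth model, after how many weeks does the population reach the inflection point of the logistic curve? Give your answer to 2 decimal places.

Logistic growth is fastest at N = K/2 = 57000.
A = (K − N₀)/N₀ = 22.95. Set K/(1 + A·e^(−rt)) = K/2 → A·e^(−rt) = 1.
e^(−0.47t) = 1/22.95 = 0.0435738, so t = ln(22.95)/0.47 = 3.1333/0.47 = 6.6666.

6.67 weeks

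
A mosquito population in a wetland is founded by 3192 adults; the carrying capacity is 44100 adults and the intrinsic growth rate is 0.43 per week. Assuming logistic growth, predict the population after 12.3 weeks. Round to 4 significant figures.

A = (K − N₀)/N₀ = (44100 − 3192)/3192 = 12.816.
N(t) = K/(1 + A·e^(−rt)) = 44100/(1 + 12.816×e^(−0.43×12.3)).
e^(−5.289) = 0.0050468; denominator = 1 + 12.816×0.0050468 = 1.0647.
N = 44100/1.0647 = 41420.9.

41420 adults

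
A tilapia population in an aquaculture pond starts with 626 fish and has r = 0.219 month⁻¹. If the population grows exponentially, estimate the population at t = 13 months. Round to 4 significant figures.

N(t) = N₀·e^(rt) = 626 × e^(0.219×13) = 626 × e^2.847.
e^2.847 ≈ 17.236, so N ≈ 626 × 17.236 = 10789.7.

10790 fish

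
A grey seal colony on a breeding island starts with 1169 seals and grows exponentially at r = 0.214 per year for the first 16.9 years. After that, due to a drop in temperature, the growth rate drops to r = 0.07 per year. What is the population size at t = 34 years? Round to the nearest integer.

Phase 1: N(16.9) = 1169·e^(0.214×16.9) = 1169·e^3.617 = 43499.5.
Phase 2 runs for 34 − 16.9 = 17.1 years at r = 0.07.
N(34) = 43499.5·e^(0.07×17.1) = 43499.5·e^1.197 = 143991.

143991 seals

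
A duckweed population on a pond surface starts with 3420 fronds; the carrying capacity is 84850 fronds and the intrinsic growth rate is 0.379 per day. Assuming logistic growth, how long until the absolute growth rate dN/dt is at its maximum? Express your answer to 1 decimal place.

Logistic growth is fastest at N = K/2 = 42425.
A = (K − N₀)/N₀ = 23.81. Set K/(1 + A·e^(−rt)) = K/2 → A·e^(−rt) = 1.
e^(−0.379t) = 1/23.81 = 0.0419993, so t = ln(23.81)/0.379 = 3.1701/0.379 = 8.3644.

8.4 days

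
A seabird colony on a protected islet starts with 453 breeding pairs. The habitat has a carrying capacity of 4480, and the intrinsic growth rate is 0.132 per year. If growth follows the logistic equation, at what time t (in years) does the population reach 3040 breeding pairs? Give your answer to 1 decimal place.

22.2 years

A = (K − N₀)/N₀ = (4480 − 453)/453 = 8.8896.
Solve 4480/(1 + 8.8896·e^(−0.132t)) = 3040: 1 + 8.8896·e^(−0.132t) = 1.4737, so e^(−0.132t) = 0.0532851.
−0.132·t = ln(0.0532851) = -2.9321, so t = 2.9321/0.132 = 22.213.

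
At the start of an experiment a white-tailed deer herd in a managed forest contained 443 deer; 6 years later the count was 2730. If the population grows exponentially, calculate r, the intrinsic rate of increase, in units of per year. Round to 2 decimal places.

0.30 per year

From N(t) = N₀·e^(rt): e^(r·6) = 2730/443 = 6.1625.
r·6 = ln(6.1625) = 1.8185, so r = 1.8185/6 = 0.30308.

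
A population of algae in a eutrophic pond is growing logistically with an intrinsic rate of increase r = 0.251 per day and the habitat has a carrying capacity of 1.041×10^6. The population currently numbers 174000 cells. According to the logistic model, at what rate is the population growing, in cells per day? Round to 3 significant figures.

36400 cells per day

dN/dt = rN(1 − N/K) = 0.251 × 174000 × (1 − 174000/1.041×10^6).
1 − 174000/1.041×10^6 = 0.83285; dN/dt = 0.251 × 174000 × 0.83285 = 36374.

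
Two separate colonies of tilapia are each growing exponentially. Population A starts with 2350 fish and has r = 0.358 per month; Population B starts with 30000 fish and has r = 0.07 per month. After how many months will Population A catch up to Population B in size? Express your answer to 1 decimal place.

Set 2350·e^(0.358t) = 30000·e^(0.07t).
e^((0.358 − 0.07)t) = 30000/2350 → e^(0.288·t) = 12.766.
0.288·t = ln(12.766) = 2.5468, so t = 2.5468/0.288 = 8.843.

8.8 months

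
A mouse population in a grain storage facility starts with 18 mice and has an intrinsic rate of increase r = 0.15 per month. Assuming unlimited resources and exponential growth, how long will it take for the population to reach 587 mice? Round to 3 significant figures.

Set N₀·e^(rt) = 587: e^(0.15·t) = 587/18 = 32.611.
0.15·t = ln(32.611) = 3.4847, so t = 3.4847/0.15 = 23.231.

23.2 months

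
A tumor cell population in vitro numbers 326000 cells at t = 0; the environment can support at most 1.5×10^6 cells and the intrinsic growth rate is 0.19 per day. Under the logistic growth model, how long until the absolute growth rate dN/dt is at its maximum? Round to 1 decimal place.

6.7 days

Logistic growth is fastest at N = K/2 = 750000.
A = (K − N₀)/N₀ = 3.6012. Set K/(1 + A·e^(−rt)) = K/2 → A·e^(−rt) = 1.
e^(−0.19t) = 1/3.6012 = 0.277683, so t = ln(3.6012)/0.19 = 1.2813/0.19 = 6.7436.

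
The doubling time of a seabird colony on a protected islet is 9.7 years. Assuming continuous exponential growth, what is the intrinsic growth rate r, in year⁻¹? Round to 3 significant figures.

0.0715 per year

r = ln(2)/t_d = 0.6931/9.7 = 0.071458.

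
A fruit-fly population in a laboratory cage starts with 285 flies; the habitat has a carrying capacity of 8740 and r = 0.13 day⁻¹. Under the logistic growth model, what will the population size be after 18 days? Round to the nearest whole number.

2266 flies

A = (K − N₀)/N₀ = (8740 − 285)/285 = 29.667.
N(t) = K/(1 + A·e^(−rt)) = 8740/(1 + 29.667×e^(−0.13×18)).
e^(−2.34) = 0.096328; denominator = 1 + 29.667×0.096328 = 3.8577.
N = 8740/3.8577 = 2265.59.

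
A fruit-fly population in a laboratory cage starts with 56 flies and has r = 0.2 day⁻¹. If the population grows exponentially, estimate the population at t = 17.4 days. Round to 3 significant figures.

1820 flies

N(t) = N₀·e^(rt) = 56 × e^(0.2×17.4) = 56 × e^3.48.
e^3.48 ≈ 32.46, so N ≈ 56 × 32.46 = 1817.74.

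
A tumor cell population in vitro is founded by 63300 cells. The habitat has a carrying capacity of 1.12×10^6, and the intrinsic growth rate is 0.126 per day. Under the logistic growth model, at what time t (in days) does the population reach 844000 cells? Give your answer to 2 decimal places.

A = (K − N₀)/N₀ = (1.12×10^6 − 63300)/63300 = 16.694.
Solve 1.12×10^6/(1 + 16.694·e^(−0.126t)) = 844000: 1 + 16.694·e^(−0.126t) = 1.327, so e^(−0.126t) = 0.0195893.
−0.126·t = ln(0.0195893) = -3.9328, so t = 3.9328/0.126 = 31.212.

31.21 days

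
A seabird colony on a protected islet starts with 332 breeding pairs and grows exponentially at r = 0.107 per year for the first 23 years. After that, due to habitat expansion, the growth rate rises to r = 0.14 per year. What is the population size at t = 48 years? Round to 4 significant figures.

Phase 1: N(23) = 332·e^(0.107×23) = 332·e^2.461 = 3889.89.
Phase 2 runs for 48 − 23 = 25 years at r = 0.14.
N(48) = 3889.89·e^(0.14×25) = 3889.89·e^3.5 = 128815.

128800 breeding pairs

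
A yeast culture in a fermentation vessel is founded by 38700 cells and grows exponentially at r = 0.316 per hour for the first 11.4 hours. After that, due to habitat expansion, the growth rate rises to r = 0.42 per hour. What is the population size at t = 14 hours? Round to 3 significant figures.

4230000 cells

Phase 1: N(11.4) = 38700·e^(0.316×11.4) = 38700·e^3.602 = 1.419755×10^6.
Phase 2 runs for 14 − 11.4 = 2.6 hours at r = 0.42.
N(14) = 1.419755×10^6·e^(0.42×2.6) = 1.419755×10^6·e^1.092 = 4.231194×10^6.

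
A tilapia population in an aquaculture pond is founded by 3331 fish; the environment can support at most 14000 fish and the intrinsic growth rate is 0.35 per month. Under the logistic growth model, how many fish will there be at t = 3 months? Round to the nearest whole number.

6601 fish

A = (K − N₀)/N₀ = (14000 − 3331)/3331 = 3.2029.
N(t) = K/(1 + A·e^(−rt)) = 14000/(1 + 3.2029×e^(−0.35×3)).
e^(−1.05) = 0.34994; denominator = 1 + 3.2029×0.34994 = 2.1208.
N = 14000/2.1208 = 6601.19.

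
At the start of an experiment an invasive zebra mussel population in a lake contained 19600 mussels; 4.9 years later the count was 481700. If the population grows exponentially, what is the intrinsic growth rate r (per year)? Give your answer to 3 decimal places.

From N(t) = N₀·e^(rt): e^(r·4.9) = 481700/19600 = 24.577.
r·4.9 = ln(24.577) = 3.2018, so r = 3.2018/4.9 = 0.65343.

0.653 per year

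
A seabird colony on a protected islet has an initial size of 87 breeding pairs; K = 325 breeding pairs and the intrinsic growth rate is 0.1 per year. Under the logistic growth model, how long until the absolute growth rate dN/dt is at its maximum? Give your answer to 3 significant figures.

Logistic growth is fastest at N = K/2 = 162.5.
A = (K − N₀)/N₀ = 2.7356. Set K/(1 + A·e^(−rt)) = K/2 → A·e^(−rt) = 1.
e^(−0.1t) = 1/2.7356 = 0.365546, so t = ln(2.7356)/0.1 = 1.0064/0.1 = 10.064.

10.1 years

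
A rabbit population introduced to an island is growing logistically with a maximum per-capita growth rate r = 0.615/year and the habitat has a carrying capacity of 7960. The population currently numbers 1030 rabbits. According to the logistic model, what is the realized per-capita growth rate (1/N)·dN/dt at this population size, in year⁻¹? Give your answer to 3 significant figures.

(1/N)·dN/dt = r(1 − N/K) = 0.615 × (1 − 1030/7960).
= 0.615 × 0.8706 = 0.53542.

0.535 per year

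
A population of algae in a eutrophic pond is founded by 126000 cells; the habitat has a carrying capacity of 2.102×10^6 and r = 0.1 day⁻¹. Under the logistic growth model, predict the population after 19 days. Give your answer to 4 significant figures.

628300 cells

A = (K − N₀)/N₀ = (2.102×10^6 − 126000)/126000 = 15.683.
N(t) = K/(1 + A·e^(−rt)) = 2.102×10^6/(1 + 15.683×e^(−0.1×19)).
e^(−1.9) = 0.14957; denominator = 1 + 15.683×0.14957 = 3.3456.
N = 2.102×10^6/3.3456 = 628285.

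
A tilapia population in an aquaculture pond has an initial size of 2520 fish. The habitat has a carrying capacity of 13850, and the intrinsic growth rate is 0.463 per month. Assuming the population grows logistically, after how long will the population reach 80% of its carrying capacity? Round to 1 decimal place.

6.2 months

A = (K − N₀)/N₀ = (13850 − 2520)/2520 = 4.496.
Solve 13850/(1 + 4.496·e^(−0.463t)) = 11080: 1 + 4.496·e^(−0.463t) = 1.25, so e^(−0.463t) = 0.0556046.
−0.463·t = ln(0.0556046) = -2.8895, so t = 2.8895/0.463 = 6.2408.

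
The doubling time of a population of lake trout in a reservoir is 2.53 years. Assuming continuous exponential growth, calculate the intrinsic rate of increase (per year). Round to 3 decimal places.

r = ln(2)/t_d = 0.6931/2.53 = 0.27397.

0.274 per year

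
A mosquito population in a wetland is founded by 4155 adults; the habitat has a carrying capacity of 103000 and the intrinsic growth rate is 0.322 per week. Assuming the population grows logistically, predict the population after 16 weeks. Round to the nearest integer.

A = (K − N₀)/N₀ = (103000 − 4155)/4155 = 23.789.
N(t) = K/(1 + A·e^(−rt)) = 103000/(1 + 23.789×e^(−0.322×16)).
e^(−5.152) = 0.0057878; denominator = 1 + 23.789×0.0057878 = 1.1377.
N = 103000/1.1377 = 90534.4.

90534 adults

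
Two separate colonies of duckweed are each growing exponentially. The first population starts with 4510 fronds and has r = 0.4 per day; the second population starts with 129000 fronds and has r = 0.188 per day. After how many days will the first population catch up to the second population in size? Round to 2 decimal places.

Set 4510·e^(0.4t) = 129000·e^(0.188t).
e^((0.4 − 0.188)t) = 129000/4510 → e^(0.212·t) = 28.603.
0.212·t = ln(28.603) = 3.3535, so t = 3.3535/0.212 = 15.818.

15.82 days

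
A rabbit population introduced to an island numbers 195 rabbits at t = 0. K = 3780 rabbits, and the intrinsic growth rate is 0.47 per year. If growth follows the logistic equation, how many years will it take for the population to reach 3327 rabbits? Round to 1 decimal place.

A = (K − N₀)/N₀ = (3780 − 195)/195 = 18.385.
Solve 3780/(1 + 18.385·e^(−0.47t)) = 3327: 1 + 18.385·e^(−0.47t) = 1.1362, so e^(−0.47t) = 0.00740612.
−0.47·t = ln(0.00740612) = -4.9054, so t = 4.9054/0.47 = 10.437.

10.4 years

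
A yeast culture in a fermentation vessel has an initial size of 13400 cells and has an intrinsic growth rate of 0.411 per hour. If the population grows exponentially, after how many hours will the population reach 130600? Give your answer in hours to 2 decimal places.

Set N₀·e^(rt) = 130600: e^(0.411·t) = 130600/13400 = 9.7463.
0.411·t = ln(9.7463) = 2.2769, so t = 2.2769/0.411 = 5.5399.

5.54 hours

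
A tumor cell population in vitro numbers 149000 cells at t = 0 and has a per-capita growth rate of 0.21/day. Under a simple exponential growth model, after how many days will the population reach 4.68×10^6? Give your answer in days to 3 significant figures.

Set N₀·e^(rt) = 4.68×10^6: e^(0.21·t) = 4.68×10^6/149000 = 31.409.
0.21·t = ln(31.409) = 3.4471, so t = 3.4471/0.21 = 16.415.

16.4 days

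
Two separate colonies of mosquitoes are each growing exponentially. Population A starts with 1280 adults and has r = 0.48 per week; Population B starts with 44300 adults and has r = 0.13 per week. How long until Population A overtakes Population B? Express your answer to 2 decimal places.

Set 1280·e^(0.48t) = 44300·e^(0.13t).
e^((0.48 − 0.13)t) = 44300/1280 → e^(0.35·t) = 34.609.
0.35·t = ln(34.609) = 3.5441, so t = 3.5441/0.35 = 10.126.

10.13 weeks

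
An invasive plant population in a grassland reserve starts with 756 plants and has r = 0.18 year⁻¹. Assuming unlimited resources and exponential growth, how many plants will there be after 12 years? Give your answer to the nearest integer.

N(t) = N₀·e^(rt) = 756 × e^(0.18×12) = 756 × e^2.16.
e^2.16 ≈ 8.6711, so N ≈ 756 × 8.6711 = 6555.38.

6555 plants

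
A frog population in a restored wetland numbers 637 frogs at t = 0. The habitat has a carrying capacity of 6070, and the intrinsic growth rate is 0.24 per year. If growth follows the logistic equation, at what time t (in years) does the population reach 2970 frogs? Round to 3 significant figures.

A = (K − N₀)/N₀ = (6070 − 637)/637 = 8.529.
Solve 6070/(1 + 8.529·e^(−0.24t)) = 2970: 1 + 8.529·e^(−0.24t) = 2.0438, so e^(−0.24t) = 0.122378.
−0.24·t = ln(0.122378) = -2.1006, so t = 2.1006/0.24 = 8.7527.

8.75 years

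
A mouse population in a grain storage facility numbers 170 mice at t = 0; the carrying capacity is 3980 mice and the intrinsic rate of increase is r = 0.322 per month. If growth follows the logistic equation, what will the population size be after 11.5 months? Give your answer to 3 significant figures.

A = (K − N₀)/N₀ = (3980 − 170)/170 = 22.412.
N(t) = K/(1 + A·e^(−rt)) = 3980/(1 + 22.412×e^(−0.322×11.5)).
e^(−3.703) = 0.024649; denominator = 1 + 22.412×0.024649 = 1.5524.
N = 3980/1.5524 = 2563.71.

2560 mice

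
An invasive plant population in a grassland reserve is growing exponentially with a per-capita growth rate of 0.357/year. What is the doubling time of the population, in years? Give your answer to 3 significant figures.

1.94 years

Doubling time t_d = ln(2)/r = 0.6931/0.357 = 1.9416.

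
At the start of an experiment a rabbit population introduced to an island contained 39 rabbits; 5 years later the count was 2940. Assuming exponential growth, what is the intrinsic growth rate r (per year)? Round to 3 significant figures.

From N(t) = N₀·e^(rt): e^(r·5) = 2940/39 = 75.385.
r·5 = ln(75.385) = 4.3226, so r = 4.3226/5 = 0.86452.

0.865 per year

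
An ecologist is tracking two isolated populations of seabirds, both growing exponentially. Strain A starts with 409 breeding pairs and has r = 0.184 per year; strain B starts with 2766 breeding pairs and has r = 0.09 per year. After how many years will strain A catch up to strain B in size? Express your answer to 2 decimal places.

20.33 years

Set 409·e^(0.184t) = 2766·e^(0.09t).
e^((0.184 − 0.09)t) = 2766/409 → e^(0.094·t) = 6.7628.
0.094·t = ln(6.7628) = 1.9114, so t = 1.9114/0.094 = 20.334.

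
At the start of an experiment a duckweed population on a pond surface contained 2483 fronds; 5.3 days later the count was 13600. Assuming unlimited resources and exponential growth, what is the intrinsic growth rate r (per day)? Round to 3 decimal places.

From N(t) = N₀·e^(rt): e^(r·5.3) = 13600/2483 = 5.4772.
r·5.3 = ln(5.4772) = 1.7006, so r = 1.7006/5.3 = 0.32087.

0.321 per day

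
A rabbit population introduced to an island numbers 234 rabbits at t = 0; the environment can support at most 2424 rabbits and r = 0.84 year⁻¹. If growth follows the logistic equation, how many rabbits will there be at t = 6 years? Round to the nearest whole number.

A = (K − N₀)/N₀ = (2424 − 234)/234 = 9.359.
N(t) = K/(1 + A·e^(−rt)) = 2424/(1 + 9.359×e^(−0.84×6)).
e^(−5.04) = 0.0064737; denominator = 1 + 9.359×0.0064737 = 1.0606.
N = 2424/1.0606 = 2285.53.

2286 rabbits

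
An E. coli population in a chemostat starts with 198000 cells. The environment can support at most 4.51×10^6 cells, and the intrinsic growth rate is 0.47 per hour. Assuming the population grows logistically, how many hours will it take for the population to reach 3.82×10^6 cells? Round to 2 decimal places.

A = (K − N₀)/N₀ = (4.51×10^6 − 198000)/198000 = 21.778.
Solve 4.51×10^6/(1 + 21.778·e^(−0.47t)) = 3.82×10^6: 1 + 21.778·e^(−0.47t) = 1.1806, so e^(−0.47t) = 0.00829416.
−0.47·t = ln(0.00829416) = -4.7922, so t = 4.7922/0.47 = 10.196.

10.20 hours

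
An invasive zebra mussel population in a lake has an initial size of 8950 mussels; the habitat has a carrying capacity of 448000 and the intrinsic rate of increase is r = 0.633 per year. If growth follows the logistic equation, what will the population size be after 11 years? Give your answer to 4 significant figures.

428100 mussels

A = (K − N₀)/N₀ = (448000 − 8950)/8950 = 49.056.
N(t) = K/(1 + A·e^(−rt)) = 448000/(1 + 49.056×e^(−0.633×11)).
e^(−6.963) = 0.00094625; denominator = 1 + 49.056×0.00094625 = 1.0464.
N = 448000/1.0464 = 428127.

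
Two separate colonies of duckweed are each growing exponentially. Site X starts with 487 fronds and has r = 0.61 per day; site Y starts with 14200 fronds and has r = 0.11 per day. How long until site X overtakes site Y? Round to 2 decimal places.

6.75 days

Set 487·e^(0.61t) = 14200·e^(0.11t).
e^((0.61 − 0.11)t) = 14200/487 → e^(0.5·t) = 29.158.
0.5·t = ln(29.158) = 3.3727, so t = 3.3727/0.5 = 6.7455.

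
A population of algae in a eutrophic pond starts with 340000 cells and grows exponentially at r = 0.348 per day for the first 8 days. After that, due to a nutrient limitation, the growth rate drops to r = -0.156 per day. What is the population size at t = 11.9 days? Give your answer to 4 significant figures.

Phase 1: N(8) = 340000·e^(0.348×8) = 340000·e^2.784 = 5.502433×10^6.
Phase 2 runs for 11.9 − 8 = 3.9 days at r = -0.156.
N(11.9) = 5.502433×10^6·e^(-0.156×3.9) = 5.502433×10^6·e^-0.6084 = 2.994539×10^6.

2995000 cells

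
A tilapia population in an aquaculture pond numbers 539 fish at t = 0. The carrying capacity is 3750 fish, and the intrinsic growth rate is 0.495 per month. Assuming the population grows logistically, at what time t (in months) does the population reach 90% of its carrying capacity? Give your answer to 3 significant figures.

A = (K − N₀)/N₀ = (3750 − 539)/539 = 5.9573.
Solve 3750/(1 + 5.9573·e^(−0.495t)) = 3375: 1 + 5.9573·e^(−0.495t) = 1.1111, so e^(−0.495t) = 0.0186512.
−0.495·t = ln(0.0186512) = -3.9818, so t = 3.9818/0.495 = 8.0441.

8.04 months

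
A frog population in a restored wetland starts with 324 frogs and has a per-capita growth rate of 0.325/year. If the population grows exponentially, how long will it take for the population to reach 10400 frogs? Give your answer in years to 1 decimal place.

10.7 years

Set N₀·e^(rt) = 10400: e^(0.325·t) = 10400/324 = 32.099.
0.325·t = ln(32.099) = 3.4688, so t = 3.4688/0.325 = 10.673.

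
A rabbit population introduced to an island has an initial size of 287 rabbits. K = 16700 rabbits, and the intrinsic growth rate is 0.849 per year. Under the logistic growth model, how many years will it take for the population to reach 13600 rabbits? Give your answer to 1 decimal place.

A = (K − N₀)/N₀ = (16700 − 287)/287 = 57.188.
Solve 16700/(1 + 57.188·e^(−0.849t)) = 13600: 1 + 57.188·e^(−0.849t) = 1.2279, so e^(−0.849t) = 0.00398581.
−0.849·t = ln(0.00398581) = -5.525, so t = 5.525/0.849 = 6.5077.

6.5 years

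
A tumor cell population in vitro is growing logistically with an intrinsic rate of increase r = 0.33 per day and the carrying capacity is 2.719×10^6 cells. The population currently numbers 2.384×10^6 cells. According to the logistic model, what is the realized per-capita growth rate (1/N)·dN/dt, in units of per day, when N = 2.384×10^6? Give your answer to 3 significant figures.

(1/N)·dN/dt = r(1 − N/K) = 0.33 × (1 − 2.384×10^6/2.719×10^6).
= 0.33 × 0.12321 = 0.040658.

0.0407 per day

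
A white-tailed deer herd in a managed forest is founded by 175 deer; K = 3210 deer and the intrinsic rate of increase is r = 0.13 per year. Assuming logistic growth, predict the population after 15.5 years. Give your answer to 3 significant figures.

969 deer

A = (K − N₀)/N₀ = (3210 − 175)/175 = 17.343.
N(t) = K/(1 + A·e^(−rt)) = 3210/(1 + 17.343×e^(−0.13×15.5)).
e^(−2.015) = 0.13332; denominator = 1 + 17.343×0.13332 = 3.3122.
N = 3210/3.3122 = 969.157.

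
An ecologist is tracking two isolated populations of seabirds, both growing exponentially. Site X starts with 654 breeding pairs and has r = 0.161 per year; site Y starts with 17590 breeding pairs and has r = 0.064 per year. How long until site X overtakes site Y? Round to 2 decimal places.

Set 654·e^(0.161t) = 17590·e^(0.064t).
e^((0.161 − 0.064)t) = 17590/654 → e^(0.097·t) = 26.896.
0.097·t = ln(26.896) = 3.292, so t = 3.292/0.097 = 33.938.

33.94 years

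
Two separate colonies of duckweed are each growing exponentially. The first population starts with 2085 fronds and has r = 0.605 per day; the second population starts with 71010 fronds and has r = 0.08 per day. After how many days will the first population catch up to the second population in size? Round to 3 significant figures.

Set 2085·e^(0.605t) = 71010·e^(0.08t).
e^((0.605 − 0.08)t) = 71010/2085 → e^(0.525·t) = 34.058.
0.525·t = ln(34.058) = 3.5281, so t = 3.5281/0.525 = 6.7201.

6.72 days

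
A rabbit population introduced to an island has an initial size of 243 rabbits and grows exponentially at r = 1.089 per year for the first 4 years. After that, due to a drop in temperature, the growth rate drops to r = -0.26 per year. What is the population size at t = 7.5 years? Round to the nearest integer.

Phase 1: N(4) = 243·e^(1.089×4) = 243·e^4.356 = 18940.6.
Phase 2 runs for 7.5 − 4 = 3.5 years at r = -0.26.
N(7.5) = 18940.6·e^(-0.26×3.5) = 18940.6·e^-0.91 = 7624.04.

7624 rabbits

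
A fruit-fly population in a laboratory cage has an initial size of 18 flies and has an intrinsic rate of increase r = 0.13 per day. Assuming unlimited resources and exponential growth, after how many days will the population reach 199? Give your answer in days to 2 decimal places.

18.48 days

Set N₀·e^(rt) = 199: e^(0.13·t) = 199/18 = 11.056.
0.13·t = ln(11.056) = 2.4029, so t = 2.4029/0.13 = 18.484.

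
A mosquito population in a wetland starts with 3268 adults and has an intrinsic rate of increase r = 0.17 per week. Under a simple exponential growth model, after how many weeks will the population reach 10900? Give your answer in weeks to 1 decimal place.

7.1 weeks

Set N₀·e^(rt) = 10900: e^(0.17·t) = 10900/3268 = 3.3354.
0.17·t = ln(3.3354) = 1.2046, so t = 1.2046/0.17 = 7.0858.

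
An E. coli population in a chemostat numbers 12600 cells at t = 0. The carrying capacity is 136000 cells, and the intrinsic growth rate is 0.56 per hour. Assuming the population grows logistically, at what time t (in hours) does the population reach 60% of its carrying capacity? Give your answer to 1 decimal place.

A = (K − N₀)/N₀ = (136000 − 12600)/12600 = 9.7937.
Solve 136000/(1 + 9.7937·e^(−0.56t)) = 81600: 1 + 9.7937·e^(−0.56t) = 1.6667, so e^(−0.56t) = 0.0680713.
−0.56·t = ln(0.0680713) = -2.6872, so t = 2.6872/0.56 = 4.7986.

4.8 hours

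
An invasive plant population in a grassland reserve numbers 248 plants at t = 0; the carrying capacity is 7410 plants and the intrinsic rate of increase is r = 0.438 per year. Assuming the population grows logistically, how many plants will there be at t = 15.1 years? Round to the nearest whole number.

7134 plants

A = (K − N₀)/N₀ = (7410 − 248)/248 = 28.879.
N(t) = K/(1 + A·e^(−rt)) = 7410/(1 + 28.879×e^(−0.438×15.1)).
e^(−6.614) = 0.0013417; denominator = 1 + 28.879×0.0013417 = 1.0387.
N = 7410/1.0387 = 7133.59.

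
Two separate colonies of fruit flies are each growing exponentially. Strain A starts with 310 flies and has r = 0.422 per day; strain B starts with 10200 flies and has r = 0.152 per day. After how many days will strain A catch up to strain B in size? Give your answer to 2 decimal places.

12.94 days

Set 310·e^(0.422t) = 10200·e^(0.152t).
e^((0.422 − 0.152)t) = 10200/310 → e^(0.27·t) = 32.903.
0.27·t = ln(32.903) = 3.4936, so t = 3.4936/0.27 = 12.939.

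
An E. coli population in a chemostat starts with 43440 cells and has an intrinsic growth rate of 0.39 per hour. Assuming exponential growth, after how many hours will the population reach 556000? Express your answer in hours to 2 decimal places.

Set N₀·e^(rt) = 556000: e^(0.39·t) = 556000/43440 = 12.799.
0.39·t = ln(12.799) = 2.5494, so t = 2.5494/0.39 = 6.5369.

6.54 hours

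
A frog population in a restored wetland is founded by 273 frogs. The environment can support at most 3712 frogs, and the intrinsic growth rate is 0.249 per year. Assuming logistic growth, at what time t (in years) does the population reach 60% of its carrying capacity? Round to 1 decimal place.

A = (K − N₀)/N₀ = (3712 − 273)/273 = 12.597.
Solve 3712/(1 + 12.597·e^(−0.249t)) = 2227.2: 1 + 12.597·e^(−0.249t) = 1.6667, so e^(−0.249t) = 0.0529224.
−0.249·t = ln(0.0529224) = -2.9389, so t = 2.9389/0.249 = 11.803.

11.8 years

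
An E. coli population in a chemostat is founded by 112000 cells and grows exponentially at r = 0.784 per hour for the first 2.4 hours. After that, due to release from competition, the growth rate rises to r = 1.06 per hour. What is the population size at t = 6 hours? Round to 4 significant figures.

33390000 cells

Phase 1: N(2.4) = 112000·e^(0.784×2.4) = 112000·e^1.882 = 735168.
Phase 2 runs for 6 − 2.4 = 3.6 hours at r = 1.06.
N(6) = 735168·e^(1.06×3.6) = 735168·e^3.816 = 3.339291×10^7.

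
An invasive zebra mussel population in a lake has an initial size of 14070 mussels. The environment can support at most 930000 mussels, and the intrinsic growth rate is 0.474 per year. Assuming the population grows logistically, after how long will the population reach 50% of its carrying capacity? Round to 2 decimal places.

A = (K − N₀)/N₀ = (930000 − 14070)/14070 = 65.098.
Solve 930000/(1 + 65.098·e^(−0.474t)) = 465000: 1 + 65.098·e^(−0.474t) = 2, so e^(−0.474t) = 0.0153614.
−0.474·t = ln(0.0153614) = -4.1759, so t = 4.1759/0.474 = 8.8099.

8.81 years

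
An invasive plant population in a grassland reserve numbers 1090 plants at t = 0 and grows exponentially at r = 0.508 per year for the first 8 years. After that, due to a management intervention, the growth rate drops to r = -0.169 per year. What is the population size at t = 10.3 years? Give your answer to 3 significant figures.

43000 plants

Phase 1: N(8) = 1090·e^(0.508×8) = 1090·e^4.064 = 63445.3.
Phase 2 runs for 10.3 − 8 = 2.3 years at r = -0.169.
N(10.3) = 63445.3·e^(-0.169×2.3) = 63445.3·e^-0.3887 = 43011.9.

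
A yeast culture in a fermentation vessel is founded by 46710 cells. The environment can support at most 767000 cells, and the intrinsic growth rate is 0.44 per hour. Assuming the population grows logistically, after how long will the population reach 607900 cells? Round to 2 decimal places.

9.26 hours

A = (K − N₀)/N₀ = (767000 − 46710)/46710 = 15.42.
Solve 767000/(1 + 15.42·e^(−0.44t)) = 607900: 1 + 15.42·e^(−0.44t) = 1.2617, so e^(−0.44t) = 0.0169723.
−0.44·t = ln(0.0169723) = -4.0762, so t = 4.0762/0.44 = 9.264.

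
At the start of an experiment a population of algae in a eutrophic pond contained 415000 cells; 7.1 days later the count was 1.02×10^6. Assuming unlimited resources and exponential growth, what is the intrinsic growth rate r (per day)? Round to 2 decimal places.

From N(t) = N₀·e^(rt): e^(r·7.1) = 1.02×10^6/415000 = 2.4578.
r·7.1 = ln(2.4578) = 0.89928, so r = 0.89928/7.1 = 0.12666.

0.13 per day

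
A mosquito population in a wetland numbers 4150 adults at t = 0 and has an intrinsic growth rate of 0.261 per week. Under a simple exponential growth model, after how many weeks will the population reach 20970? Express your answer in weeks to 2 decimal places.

6.21 weeks

Set N₀·e^(rt) = 20970: e^(0.261·t) = 20970/4150 = 5.053.
0.261·t = ln(5.053) = 1.62, so t = 1.62/0.261 = 6.2068.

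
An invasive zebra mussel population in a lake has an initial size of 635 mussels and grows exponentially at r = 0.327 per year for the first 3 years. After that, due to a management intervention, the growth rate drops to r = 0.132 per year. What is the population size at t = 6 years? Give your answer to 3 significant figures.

2520 mussels

Phase 1: N(3) = 635·e^(0.327×3) = 635·e^0.981 = 1693.62.
Phase 2 runs for 6 − 3 = 3 years at r = 0.132.
N(6) = 1693.62·e^(0.132×3) = 1693.62·e^0.396 = 2516.5.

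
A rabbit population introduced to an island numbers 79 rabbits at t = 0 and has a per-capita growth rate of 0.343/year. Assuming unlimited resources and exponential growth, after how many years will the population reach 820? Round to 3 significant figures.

6.82 years

Set N₀·e^(rt) = 820: e^(0.343·t) = 820/79 = 10.38.
0.343·t = ln(10.38) = 2.3399, so t = 2.3399/0.343 = 6.8217.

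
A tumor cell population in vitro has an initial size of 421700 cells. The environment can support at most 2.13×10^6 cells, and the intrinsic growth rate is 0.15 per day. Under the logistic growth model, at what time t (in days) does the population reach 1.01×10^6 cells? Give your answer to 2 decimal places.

8.64 days

A = (K − N₀)/N₀ = (2.13×10^6 − 421700)/421700 = 4.051.
Solve 2.13×10^6/(1 + 4.051·e^(−0.15t)) = 1.01×10^6: 1 + 4.051·e^(−0.15t) = 2.1089, so e^(−0.15t) = 0.273739.
−0.15·t = ln(0.273739) = -1.2956, so t = 1.2956/0.15 = 8.6372.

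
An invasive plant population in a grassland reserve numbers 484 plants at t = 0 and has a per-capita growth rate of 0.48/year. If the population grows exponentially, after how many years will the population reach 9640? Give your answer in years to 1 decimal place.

Set N₀·e^(rt) = 9640: e^(0.48·t) = 9640/484 = 19.917.
0.48·t = ln(19.917) = 2.9916, so t = 2.9916/0.48 = 6.2325.

6.2 years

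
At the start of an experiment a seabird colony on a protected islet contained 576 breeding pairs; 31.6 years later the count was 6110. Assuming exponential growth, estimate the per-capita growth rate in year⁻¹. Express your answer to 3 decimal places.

0.075 per year

From N(t) = N₀·e^(rt): e^(r·31.6) = 6110/576 = 10.608.
r·31.6 = ln(10.608) = 2.3616, so r = 2.3616/31.6 = 0.074733.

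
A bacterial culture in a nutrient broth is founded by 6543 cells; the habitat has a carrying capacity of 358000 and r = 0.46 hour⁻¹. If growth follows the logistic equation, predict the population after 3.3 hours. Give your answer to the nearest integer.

A = (K − N₀)/N₀ = (358000 − 6543)/6543 = 53.715.
N(t) = K/(1 + A·e^(−rt)) = 358000/(1 + 53.715×e^(−0.46×3.3)).
e^(−1.518) = 0.21915; denominator = 1 + 53.715×0.21915 = 12.772.
N = 358000/12.772 = 28030.9.

28031 cells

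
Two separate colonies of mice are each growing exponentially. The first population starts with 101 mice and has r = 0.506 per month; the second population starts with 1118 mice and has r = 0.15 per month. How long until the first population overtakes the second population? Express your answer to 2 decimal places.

Set 101·e^(0.506t) = 1118·e^(0.15t).
e^((0.506 − 0.15)t) = 1118/101 → e^(0.356·t) = 11.069.
0.356·t = ln(11.069) = 2.4042, so t = 2.4042/0.356 = 6.7533.

6.75 months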